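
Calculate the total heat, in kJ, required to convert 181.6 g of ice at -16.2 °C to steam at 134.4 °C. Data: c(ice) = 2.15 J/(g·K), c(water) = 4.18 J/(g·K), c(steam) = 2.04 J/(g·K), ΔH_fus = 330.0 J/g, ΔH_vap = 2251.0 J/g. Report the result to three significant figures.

q1 (heat ice -16.2→0.0 °C): 181.6 × 2.15 × 16.2 = 6325 J
q2 (melt at 0 °C): 181.6 × 330.0 = 59928 J
q3 (heat water 0.0→100.0 °C): 181.6 × 4.18 × 100.0 = 75909 J
q4 (vaporize at 100 °C): 181.6 × 2251.0 = 408782 J
q5 (heat steam 100.0→134.4 °C): 181.6 × 2.04 × 34.4 = 12744 J
Total: 6325 + 59928 + 75909 + 408782 + 12744 = 563688 J = 564 kJ

q = 564 kJ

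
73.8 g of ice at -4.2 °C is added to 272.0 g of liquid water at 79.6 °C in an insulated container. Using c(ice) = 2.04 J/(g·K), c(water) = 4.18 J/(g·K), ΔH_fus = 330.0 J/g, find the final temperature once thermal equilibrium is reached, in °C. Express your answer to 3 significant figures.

Heat to bring ice to 0 °C and melt it: q₁ = 73.8×2.04×4.2 + 73.8×330.0 = 24986 J
Heat the water can supply cooling to 0 °C: 272.0×4.18×79.6 = 90502.0 J > q₁, so all ice melts.
Energy balance: 272.0×4.18×(79.6 − T) = 24986 + 73.8×4.18×(T − 0)
1136.96(79.6 − T) = 24986 + 308.484 T
90502.0 − 24986 = 1445.444 T
T = 65516.0 / 1445.444 = 45.33 °C

T_f = 45.3 °C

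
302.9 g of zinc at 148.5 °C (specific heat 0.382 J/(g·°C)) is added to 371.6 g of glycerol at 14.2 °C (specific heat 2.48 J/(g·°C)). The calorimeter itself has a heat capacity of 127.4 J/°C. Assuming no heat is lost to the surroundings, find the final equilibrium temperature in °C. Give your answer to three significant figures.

T_f = 27.5 °C

Heat lost by zinc = heat gained by glycerol + calorimeter.
(302.9)(0.382)(148.5 − T) = [(371.6)(2.48) + 127.4](T − 14.2)
115.7078 (148.5 − T) = 1048.968 (T − 14.2)
17183 − 115.7078 T = 1048.968 T − 14895
32078 = 1164.6758 T
T = 27.54 °C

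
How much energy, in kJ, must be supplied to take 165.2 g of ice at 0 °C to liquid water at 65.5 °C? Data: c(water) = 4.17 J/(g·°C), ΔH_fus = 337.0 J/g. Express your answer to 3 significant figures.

q = 101 kJ

q1 (melt at 0 °C): 165.2 × 337.0 = 55672 J
q2 (heat water 0.0→65.5 °C): 165.2 × 4.17 × 65.5 = 45122 J
Total: 55672 + 45122 = 100794 J = 101 kJ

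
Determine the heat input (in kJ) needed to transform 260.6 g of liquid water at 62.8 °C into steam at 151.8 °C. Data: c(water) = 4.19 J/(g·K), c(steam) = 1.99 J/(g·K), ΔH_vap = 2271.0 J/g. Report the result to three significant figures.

q = 659 kJ

q1 (heat water 62.8→100.0 °C): 260.6 × 4.19 × 37.2 = 40619 J
q2 (vaporize at 100 °C): 260.6 × 2271.0 = 591823 J
q3 (heat steam 100.0→151.8 °C): 260.6 × 1.99 × 51.8 = 26863 J
Total: 40619 + 591823 + 26863 = 659305 J = 659 kJ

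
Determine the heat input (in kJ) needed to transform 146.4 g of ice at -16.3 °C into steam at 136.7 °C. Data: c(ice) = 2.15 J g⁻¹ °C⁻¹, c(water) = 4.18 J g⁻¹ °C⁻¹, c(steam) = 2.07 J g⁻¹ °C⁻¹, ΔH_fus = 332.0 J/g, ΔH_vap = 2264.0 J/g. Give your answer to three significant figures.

q = 458 kJ

q1 (heat ice -16.3→0.0 °C): 146.4 × 2.15 × 16.3 = 5131 J
q2 (melt at 0 °C): 146.4 × 332.0 = 48605 J
q3 (heat water 0.0→100.0 °C): 146.4 × 4.18 × 100.0 = 61195 J
q4 (vaporize at 100 °C): 146.4 × 2264.0 = 331450 J
q5 (heat steam 100.0→136.7 °C): 146.4 × 2.07 × 36.7 = 11122 J
Total: 5131 + 48605 + 61195 + 331450 + 11122 = 457503 J = 458 kJ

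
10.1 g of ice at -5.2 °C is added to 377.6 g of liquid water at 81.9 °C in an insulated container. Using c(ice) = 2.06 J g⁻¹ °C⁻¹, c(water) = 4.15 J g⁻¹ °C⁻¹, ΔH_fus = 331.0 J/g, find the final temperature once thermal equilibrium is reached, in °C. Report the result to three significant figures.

T_f = 77.6 °C

Heat to bring ice to 0 °C and melt it: q₁ = 10.1×2.06×5.2 + 10.1×331.0 = 3451.3 J
Heat the water can supply cooling to 0 °C: 377.6×4.15×81.9 = 128341 J > q₁, so all ice melts.
Energy balance: 377.6×4.15×(81.9 − T) = 3451.3 + 10.1×4.15×(T − 0)
1567.04(81.9 − T) = 3451.3 + 41.915 T
128341 − 3451.3 = 1608.955 T
T = 124889.7 / 1608.955 = 77.62 °C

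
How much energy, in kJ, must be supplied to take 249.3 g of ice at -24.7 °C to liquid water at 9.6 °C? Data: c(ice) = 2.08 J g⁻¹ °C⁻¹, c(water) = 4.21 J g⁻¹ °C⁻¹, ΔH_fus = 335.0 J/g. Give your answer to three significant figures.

q1 (heat ice -24.7→0.0 °C): 249.3 × 2.08 × 24.7 = 12808 J
q2 (melt at 0 °C): 249.3 × 335.0 = 83516 J
q3 (heat water 0.0→9.6 °C): 249.3 × 4.21 × 9.6 = 10076 J
Total: 12808 + 83516 + 10076 = 106400 J = 106 kJ

q = 106 kJ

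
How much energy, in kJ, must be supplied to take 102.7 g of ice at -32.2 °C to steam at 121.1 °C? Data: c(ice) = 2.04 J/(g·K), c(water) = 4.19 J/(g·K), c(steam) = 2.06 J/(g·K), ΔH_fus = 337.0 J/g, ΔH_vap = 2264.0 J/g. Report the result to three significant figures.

q1 (heat ice -32.2→0.0 °C): 102.7 × 2.04 × 32.2 = 6746 J
q2 (melt at 0 °C): 102.7 × 337.0 = 34610 J
q3 (heat water 0.0→100.0 °C): 102.7 × 4.19 × 100.0 = 43031 J
q4 (vaporize at 100 °C): 102.7 × 2264.0 = 232513 J
q5 (heat steam 100.0→121.1 °C): 102.7 × 2.06 × 21.1 = 4464 J
Total: 6746 + 34610 + 43031 + 232513 + 4464 = 321364 J = 321 kJ

q = 321 kJ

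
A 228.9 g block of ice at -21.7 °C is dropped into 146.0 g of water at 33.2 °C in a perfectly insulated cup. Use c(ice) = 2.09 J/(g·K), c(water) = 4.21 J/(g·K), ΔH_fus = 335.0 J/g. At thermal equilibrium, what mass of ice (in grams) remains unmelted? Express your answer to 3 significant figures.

Heat to warm all ice to 0 °C: 228.9×2.09×21.7 = 10381 J
Heat released by water cooling to 0 °C: 146.0×4.21×33.2 = 20407 J
20407 J < 10381 + 228.9×335.0 = 87062.5 J, so not all ice melts; final T = 0 °C.
Heat left for melting: 20407 − 10381 = 10026 J
Mass melted = 10026 / 335.0 = 29.93 g
Ice remaining = 228.9 − 29.93 = 198.97 g

m_ice remaining = 199 g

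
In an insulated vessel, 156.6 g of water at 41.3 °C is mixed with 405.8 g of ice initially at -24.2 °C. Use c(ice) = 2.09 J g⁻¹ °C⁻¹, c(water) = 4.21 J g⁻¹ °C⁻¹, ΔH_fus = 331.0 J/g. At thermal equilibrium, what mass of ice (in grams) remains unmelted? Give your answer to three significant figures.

m_ice remaining = 386 g

Heat to warm all ice to 0 °C: 405.8×2.09×24.2 = 20525 J
Heat released by water cooling to 0 °C: 156.6×4.21×41.3 = 27229 J
27229 J < 20525 + 405.8×331.0 = 154844.8 J, so not all ice melts; final T = 0 °C.
Heat left for melting: 27229 − 20525 = 6704 J
Mass melted = 6704 / 331.0 = 20.25 g
Ice remaining = 405.8 − 20.25 = 385.55 g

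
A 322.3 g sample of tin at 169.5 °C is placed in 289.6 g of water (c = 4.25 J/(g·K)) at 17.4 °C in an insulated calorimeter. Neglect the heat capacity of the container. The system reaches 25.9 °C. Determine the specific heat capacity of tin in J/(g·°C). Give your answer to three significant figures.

c = 0.226 J/(g·°C)

q_gained = (289.6 × 4.25) × (25.9 − 17.4) = 10460 J
q_lost = 322.3 × c × (169.5 − 25.9) = 46282.28 c
Set equal: c = 10460 / 46282.28 = 0.226 J/(g·°C)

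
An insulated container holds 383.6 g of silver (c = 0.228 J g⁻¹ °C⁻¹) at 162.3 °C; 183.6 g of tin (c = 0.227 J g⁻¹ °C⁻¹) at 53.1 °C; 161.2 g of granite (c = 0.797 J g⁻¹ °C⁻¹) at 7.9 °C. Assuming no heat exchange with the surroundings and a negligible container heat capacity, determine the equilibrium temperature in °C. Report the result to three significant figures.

Σ mᵢcᵢ(T − Tᵢ) = 0  ⇒  T = Σ mᵢcᵢTᵢ / Σ mᵢcᵢ
Σ mᵢcᵢ = 383.6×0.228 + 183.6×0.227 + 161.2×0.797 = 257.6144
Σ mᵢcᵢTᵢ = 87.4608×162.3 + 41.6772×53.1 + 128.4764×7.9 = 17423
T = 17423 / 257.6144 = 67.63 °C

T_f = 67.6 °C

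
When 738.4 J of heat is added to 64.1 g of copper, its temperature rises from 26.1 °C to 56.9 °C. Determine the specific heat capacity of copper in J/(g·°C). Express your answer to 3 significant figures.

c = q / (m ΔT) = 738.4 / (64.1 × 30.8)
c = 738.4 / 1974.28 = 0.374 J/(g·°C)

c = 0.374 J/(g·°C)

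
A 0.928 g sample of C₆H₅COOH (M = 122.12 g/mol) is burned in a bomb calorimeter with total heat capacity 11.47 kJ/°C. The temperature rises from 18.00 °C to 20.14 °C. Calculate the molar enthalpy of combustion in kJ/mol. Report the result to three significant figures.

ΔH = -3230 kJ/mol

ΔT = 20.14 − 18.00 = 2.14 °C
q_cal = C_cal × ΔT = 11.47 × 2.14 = 24.5458 kJ
n = 0.928 / 122.12 = 0.007599 mol
q_rxn = −q_cal = -24.5458 kJ
ΔH = -24.5458 / 0.007599 = -3230 kJ/mol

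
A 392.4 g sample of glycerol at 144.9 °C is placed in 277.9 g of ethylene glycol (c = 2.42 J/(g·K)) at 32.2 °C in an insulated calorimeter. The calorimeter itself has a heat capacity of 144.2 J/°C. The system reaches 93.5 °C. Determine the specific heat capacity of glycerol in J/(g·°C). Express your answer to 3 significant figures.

q_gained = (277.9 × 2.42 + 144.2) × (93.5 − 32.2) = 50060 J
q_lost = 392.4 × c × (144.9 − 93.5) = 20169.36 c
Set equal: c = 50060 / 20169.36 = 2.48 J/(g·°C)

c = 2.48 J/(g·°C)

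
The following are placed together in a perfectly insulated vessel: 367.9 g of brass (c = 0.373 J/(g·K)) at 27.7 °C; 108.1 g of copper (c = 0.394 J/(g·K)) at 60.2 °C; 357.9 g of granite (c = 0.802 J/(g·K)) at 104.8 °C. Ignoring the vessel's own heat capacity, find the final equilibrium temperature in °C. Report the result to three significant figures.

T_f = 78.1 °C

Σ mᵢcᵢ(T − Tᵢ) = 0  ⇒  T = Σ mᵢcᵢTᵢ / Σ mᵢcᵢ
Σ mᵢcᵢ = 367.9×0.373 + 108.1×0.394 + 357.9×0.802 = 466.8539
Σ mᵢcᵢTᵢ = 137.2267×27.7 + 42.5914×60.2 + 287.0358×104.8 = 36447
T = 36447 / 466.8539 = 78.07 °C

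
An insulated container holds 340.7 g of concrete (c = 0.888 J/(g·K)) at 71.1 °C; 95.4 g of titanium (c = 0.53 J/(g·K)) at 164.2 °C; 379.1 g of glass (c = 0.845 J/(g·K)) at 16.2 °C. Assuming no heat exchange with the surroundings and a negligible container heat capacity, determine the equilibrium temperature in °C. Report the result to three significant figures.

Σ mᵢcᵢ(T − Tᵢ) = 0  ⇒  T = Σ mᵢcᵢTᵢ / Σ mᵢcᵢ
Σ mᵢcᵢ = 340.7×0.888 + 95.4×0.53 + 379.1×0.845 = 673.4431
Σ mᵢcᵢTᵢ = 302.5416×71.1 + 50.562×164.2 + 320.3395×16.2 = 35002
T = 35002 / 673.4431 = 51.97 °C

T_f = 52.0 °C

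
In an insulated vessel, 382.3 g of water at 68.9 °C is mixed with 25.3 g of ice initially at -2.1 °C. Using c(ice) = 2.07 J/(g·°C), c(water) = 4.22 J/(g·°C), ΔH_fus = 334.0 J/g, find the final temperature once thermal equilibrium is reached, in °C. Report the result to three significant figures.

T_f = 59.6 °C

Heat to bring ice to 0 °C and melt it: q₁ = 25.3×2.07×2.1 + 25.3×334.0 = 8560.2 J
Heat the water can supply cooling to 0 °C: 382.3×4.22×68.9 = 111157 J > q₁, so all ice melts.
Energy balance: 382.3×4.22×(68.9 − T) = 8560.2 + 25.3×4.22×(T − 0)
1613.306(68.9 − T) = 8560.2 + 106.766 T
111157 − 8560.2 = 1720.072 T
T = 102596.8 / 1720.072 = 59.647 °C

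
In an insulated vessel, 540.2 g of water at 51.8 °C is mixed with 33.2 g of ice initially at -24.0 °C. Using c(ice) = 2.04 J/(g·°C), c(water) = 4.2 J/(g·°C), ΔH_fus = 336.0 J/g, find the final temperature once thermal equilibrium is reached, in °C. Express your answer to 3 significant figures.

T_f = 43.5 °C

Heat to bring ice to 0 °C and melt it: q₁ = 33.2×2.04×24.0 + 33.2×336.0 = 12781 J
Heat the water can supply cooling to 0 °C: 540.2×4.2×51.8 = 117526 J > q₁, so all ice melts.
Energy balance: 540.2×4.2×(51.8 − T) = 12781 + 33.2×4.2×(T − 0)
2268.84(51.8 − T) = 12781 + 139.44 T
117526 − 12781 = 2408.28 T
T = 104745 / 2408.28 = 43.49 °C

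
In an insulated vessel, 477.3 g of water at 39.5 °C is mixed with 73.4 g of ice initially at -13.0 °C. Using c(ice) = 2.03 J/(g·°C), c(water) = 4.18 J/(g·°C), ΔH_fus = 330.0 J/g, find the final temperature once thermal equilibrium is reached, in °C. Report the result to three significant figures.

Heat to bring ice to 0 °C and melt it: q₁ = 73.4×2.03×13.0 + 73.4×330.0 = 26159 J
Heat the water can supply cooling to 0 °C: 477.3×4.18×39.5 = 78807.0 J > q₁, so all ice melts.
Energy balance: 477.3×4.18×(39.5 − T) = 26159 + 73.4×4.18×(T − 0)
1995.114(39.5 − T) = 26159 + 306.812 T
78807.0 − 26159 = 2301.926 T
T = 52648.0 / 2301.926 = 22.87 °C

T_f = 22.9 °C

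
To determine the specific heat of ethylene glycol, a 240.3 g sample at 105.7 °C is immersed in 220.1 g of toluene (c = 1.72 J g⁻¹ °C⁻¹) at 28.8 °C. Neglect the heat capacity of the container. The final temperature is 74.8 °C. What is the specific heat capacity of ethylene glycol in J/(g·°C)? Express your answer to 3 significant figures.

c = 2.35 J/(g·°C)

q_gained = (220.1 × 1.72) × (74.8 − 28.8) = 17414 J
q_lost = 240.3 × c × (105.7 − 74.8) = 7425.27 c
Set equal: c = 17414 / 7425.27 = 2.35 J/(g·°C)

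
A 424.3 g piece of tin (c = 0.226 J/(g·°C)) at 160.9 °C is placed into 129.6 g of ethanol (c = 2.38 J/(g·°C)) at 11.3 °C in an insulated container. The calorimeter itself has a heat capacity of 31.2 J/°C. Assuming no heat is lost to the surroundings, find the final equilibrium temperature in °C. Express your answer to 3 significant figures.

Heat lost by tin = heat gained by ethanol + calorimeter.
(424.3)(0.226)(160.9 − T) = [(129.6)(2.38) + 31.2](T − 11.3)
95.8918 (160.9 − T) = 339.648 (T − 11.3)
15429 − 95.8918 T = 339.648 T − 3838.0
19267.0 = 435.5398 T
T = 44.24 °C

T_f = 44.2 °C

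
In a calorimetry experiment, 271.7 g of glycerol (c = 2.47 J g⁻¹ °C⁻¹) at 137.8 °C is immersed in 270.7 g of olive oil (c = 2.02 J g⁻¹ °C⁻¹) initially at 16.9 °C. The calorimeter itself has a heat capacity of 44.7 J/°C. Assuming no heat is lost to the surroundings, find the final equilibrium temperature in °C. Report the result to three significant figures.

T_f = 81.2 °C

Heat lost by glycerol = heat gained by olive oil + calorimeter.
(271.7)(2.47)(137.8 − T) = [(270.7)(2.02) + 44.7](T − 16.9)
671.099 (137.8 − T) = 591.514 (T − 16.9)
92477 − 671.099 T = 591.514 T − 9996.6
102473.6 = 1262.613 T
T = 81.16 °C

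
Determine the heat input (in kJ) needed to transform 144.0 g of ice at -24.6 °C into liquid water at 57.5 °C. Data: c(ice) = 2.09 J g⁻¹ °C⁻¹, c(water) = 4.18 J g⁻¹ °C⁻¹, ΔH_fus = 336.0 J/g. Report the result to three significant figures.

q1 (heat ice -24.6→0.0 °C): 144.0 × 2.09 × 24.6 = 7404 J
q2 (melt at 0 °C): 144.0 × 336.0 = 48384 J
q3 (heat water 0.0→57.5 °C): 144.0 × 4.18 × 57.5 = 34610 J
Total: 7404 + 48384 + 34610 = 90398 J = 90.4 kJ

q = 90.4 kJ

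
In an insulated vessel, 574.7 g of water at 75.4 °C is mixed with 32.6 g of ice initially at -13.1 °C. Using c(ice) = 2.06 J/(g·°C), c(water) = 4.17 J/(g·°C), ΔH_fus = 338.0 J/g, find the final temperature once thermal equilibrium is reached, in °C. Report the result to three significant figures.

T_f = 66.7 °C

Heat to bring ice to 0 °C and melt it: q₁ = 32.6×2.06×13.1 + 32.6×338.0 = 11899 J
Heat the water can supply cooling to 0 °C: 574.7×4.17×75.4 = 180696 J > q₁, so all ice melts.
Energy balance: 574.7×4.17×(75.4 − T) = 11899 + 32.6×4.17×(T − 0)
2396.499(75.4 − T) = 11899 + 135.942 T
180696 − 11899 = 2532.441 T
T = 168797 / 2532.441 = 66.65 °C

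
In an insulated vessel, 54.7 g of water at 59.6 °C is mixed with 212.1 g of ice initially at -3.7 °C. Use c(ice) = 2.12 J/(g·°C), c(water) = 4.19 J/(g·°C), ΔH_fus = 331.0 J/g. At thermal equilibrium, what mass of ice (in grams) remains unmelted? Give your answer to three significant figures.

Heat to warm all ice to 0 °C: 212.1×2.12×3.7 = 1663.7 J
Heat released by water cooling to 0 °C: 54.7×4.19×59.6 = 13660 J
13660 J < 1663.7 + 212.1×331.0 = 71868.8 J, so not all ice melts; final T = 0 °C.
Heat left for melting: 13660 − 1663.7 = 11996.3 J
Mass melted = 11996.3 / 331.0 = 36.24 g
Ice remaining = 212.1 − 36.24 = 175.86 g

m_ice remaining = 176 g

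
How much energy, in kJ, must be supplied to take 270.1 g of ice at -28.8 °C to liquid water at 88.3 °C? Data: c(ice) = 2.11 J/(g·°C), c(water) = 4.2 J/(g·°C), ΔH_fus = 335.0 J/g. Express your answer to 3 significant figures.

q = 207 kJ

q1 (heat ice -28.8→0.0 °C): 270.1 × 2.11 × 28.8 = 16413 J
q2 (melt at 0 °C): 270.1 × 335.0 = 90484 J
q3 (heat water 0.0→88.3 °C): 270.1 × 4.2 × 88.3 = 100169 J
Total: 16413 + 90484 + 100169 = 207066 J = 207 kJ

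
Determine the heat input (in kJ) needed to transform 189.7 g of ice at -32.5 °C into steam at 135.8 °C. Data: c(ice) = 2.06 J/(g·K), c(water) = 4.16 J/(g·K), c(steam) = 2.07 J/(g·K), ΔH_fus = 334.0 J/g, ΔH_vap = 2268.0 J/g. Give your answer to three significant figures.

q1 (heat ice -32.5→0.0 °C): 189.7 × 2.06 × 32.5 = 12700 J
q2 (melt at 0 °C): 189.7 × 334.0 = 63360 J
q3 (heat water 0.0→100.0 °C): 189.7 × 4.16 × 100.0 = 78915 J
q4 (vaporize at 100 °C): 189.7 × 2268.0 = 430240 J
q5 (heat steam 100.0→135.8 °C): 189.7 × 2.07 × 35.8 = 14058 J
Total: 12700 + 63360 + 78915 + 430240 + 14058 = 599273 J = 599 kJ

q = 599 kJ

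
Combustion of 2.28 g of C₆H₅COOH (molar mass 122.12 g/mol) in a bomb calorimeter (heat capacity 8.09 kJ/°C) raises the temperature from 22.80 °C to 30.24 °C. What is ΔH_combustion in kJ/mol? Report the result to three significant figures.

ΔH = -3220 kJ/mol

ΔT = 30.24 − 22.80 = 7.44 °C
q_cal = C_cal × ΔT = 8.09 × 7.44 = 60.1896 kJ
n = 2.28 / 122.12 = 0.01867 mol
q_rxn = −q_cal = -60.1896 kJ
ΔH = -60.1896 / 0.01867 = -3224 kJ/mol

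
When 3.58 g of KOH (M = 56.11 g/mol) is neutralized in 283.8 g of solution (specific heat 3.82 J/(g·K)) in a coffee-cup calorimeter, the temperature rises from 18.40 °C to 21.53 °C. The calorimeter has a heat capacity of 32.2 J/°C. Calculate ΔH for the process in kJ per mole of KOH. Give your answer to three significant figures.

|ΔT| = |21.53 − 18.40| = 3.13 °C
|q_surr| = (283.8 × 3.82 + 32.2) × 3.13 = 1116.316 × 3.13 = 3494 J
n(KOH) = 3.58 / 56.11 = 0.06380 mol
Temperature rose, so q_rxn = −|q_surr| = -3.494 kJ
ΔH = q_rxn / n = -54.76 kJ/mol

ΔH = -54.8 kJ/mol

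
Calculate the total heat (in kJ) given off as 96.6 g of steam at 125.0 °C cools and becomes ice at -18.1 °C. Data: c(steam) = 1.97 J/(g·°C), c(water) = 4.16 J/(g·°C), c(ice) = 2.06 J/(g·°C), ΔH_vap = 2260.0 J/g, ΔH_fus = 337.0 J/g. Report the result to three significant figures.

q1 (cool steam 125.0→100 °C): 96.6 × 1.97 × 25.0 = 4758 J
q2 (condense at 100 °C): 96.6 × 2260.0 = 218316 J
q3 (cool water 100→0 °C): 96.6 × 4.16 × 100.0 = 40186 J
q4 (freeze at 0 °C): 96.6 × 337.0 = 32554 J
q5 (cool ice 0→-18.1 °C): 96.6 × 2.06 × 18.1 = 3602 J
Total: 4758 + 218316 + 40186 + 32554 + 3602 = 299416 J = 299 kJ

q = 299 kJ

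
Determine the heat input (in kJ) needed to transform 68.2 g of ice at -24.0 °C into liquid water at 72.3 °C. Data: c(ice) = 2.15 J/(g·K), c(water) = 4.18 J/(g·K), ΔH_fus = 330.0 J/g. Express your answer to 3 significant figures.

q = 46.6 kJ

q1 (heat ice -24.0→0.0 °C): 68.2 × 2.15 × 24.0 = 3519 J
q2 (melt at 0 °C): 68.2 × 330.0 = 22506 J
q3 (heat water 0.0→72.3 °C): 68.2 × 4.18 × 72.3 = 20611 J
Total: 3519 + 22506 + 20611 = 46636 J = 46.6 kJ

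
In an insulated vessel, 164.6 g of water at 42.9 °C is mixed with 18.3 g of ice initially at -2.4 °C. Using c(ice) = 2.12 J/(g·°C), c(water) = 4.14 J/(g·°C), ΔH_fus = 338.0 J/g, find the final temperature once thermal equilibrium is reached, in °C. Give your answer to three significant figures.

T_f = 30.3 °C

Heat to bring ice to 0 °C and melt it: q₁ = 18.3×2.12×2.4 + 18.3×338.0 = 6278.5 J
Heat the water can supply cooling to 0 °C: 164.6×4.14×42.9 = 29233.9 J > q₁, so all ice melts.
Energy balance: 164.6×4.14×(42.9 − T) = 6278.5 + 18.3×4.14×(T − 0)
681.444(42.9 − T) = 6278.5 + 75.762 T
29233.9 − 6278.5 = 757.206 T
T = 22955.4 / 757.206 = 30.32 °C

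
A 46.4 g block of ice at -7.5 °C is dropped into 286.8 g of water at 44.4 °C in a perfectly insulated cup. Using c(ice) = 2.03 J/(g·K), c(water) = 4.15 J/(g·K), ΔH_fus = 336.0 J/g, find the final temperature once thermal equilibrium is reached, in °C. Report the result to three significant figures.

T_f = 26.4 °C

Heat to bring ice to 0 °C and melt it: q₁ = 46.4×2.03×7.5 + 46.4×336.0 = 16297 J
Heat the water can supply cooling to 0 °C: 286.8×4.15×44.4 = 52845.8 J > q₁, so all ice melts.
Energy balance: 286.8×4.15×(44.4 − T) = 16297 + 46.4×4.15×(T − 0)
1190.22(44.4 − T) = 16297 + 192.56 T
52845.8 − 16297 = 1382.78 T
T = 36548.8 / 1382.78 = 26.43 °C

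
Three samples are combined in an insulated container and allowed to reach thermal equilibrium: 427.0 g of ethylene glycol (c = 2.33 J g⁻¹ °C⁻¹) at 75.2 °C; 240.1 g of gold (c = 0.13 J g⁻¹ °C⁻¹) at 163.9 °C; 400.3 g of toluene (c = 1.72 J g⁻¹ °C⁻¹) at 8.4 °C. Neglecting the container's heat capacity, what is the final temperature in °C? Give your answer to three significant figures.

Σ mᵢcᵢ(T − Tᵢ) = 0  ⇒  T = Σ mᵢcᵢTᵢ / Σ mᵢcᵢ
Σ mᵢcᵢ = 427.0×2.33 + 240.1×0.13 + 400.3×1.72 = 1714.639
Σ mᵢcᵢTᵢ = 994.91×75.2 + 31.213×163.9 + 688.516×8.4 = 85717
T = 85717 / 1714.639 = 49.99 °C

T_f = 50.0 °C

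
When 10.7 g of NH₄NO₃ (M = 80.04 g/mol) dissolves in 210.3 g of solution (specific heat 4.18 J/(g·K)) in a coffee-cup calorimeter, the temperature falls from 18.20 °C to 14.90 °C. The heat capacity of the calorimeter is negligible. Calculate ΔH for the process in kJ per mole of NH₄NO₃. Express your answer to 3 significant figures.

ΔH = 21.7 kJ/mol

|ΔT| = |14.90 − 18.20| = 3.30 °C
|q_surr| = (210.3 × 4.18) × 3.30 = 879.054 × 3.30 = 2901 J
n(NH₄NO₃) = 10.7 / 80.04 = 0.1337 mol
Temperature fell, so q_rxn = +|q_surr| = 2.901 kJ
ΔH = q_rxn / n = 21.70 kJ/mol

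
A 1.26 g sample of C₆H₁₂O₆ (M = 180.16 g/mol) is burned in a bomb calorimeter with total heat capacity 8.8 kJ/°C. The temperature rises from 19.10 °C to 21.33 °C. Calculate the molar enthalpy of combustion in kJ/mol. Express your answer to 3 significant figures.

ΔH = -2810 kJ/mol

ΔT = 21.33 − 19.10 = 2.23 °C
q_cal = C_cal × ΔT = 8.8 × 2.23 = 19.624 kJ
n = 1.26 / 180.16 = 0.006994 mol
q_rxn = −q_cal = -19.624 kJ
ΔH = -19.624 / 0.006994 = -2806 kJ/mol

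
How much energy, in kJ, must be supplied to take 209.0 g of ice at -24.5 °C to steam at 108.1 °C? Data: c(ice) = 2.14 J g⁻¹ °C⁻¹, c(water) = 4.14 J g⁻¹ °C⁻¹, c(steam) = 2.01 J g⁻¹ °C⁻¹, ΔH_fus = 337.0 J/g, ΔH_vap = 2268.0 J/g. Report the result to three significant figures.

q = 645 kJ

q1 (heat ice -24.5→0.0 °C): 209.0 × 2.14 × 24.5 = 10958 J
q2 (melt at 0 °C): 209.0 × 337.0 = 70433 J
q3 (heat water 0.0→100.0 °C): 209.0 × 4.14 × 100.0 = 86526 J
q4 (vaporize at 100 °C): 209.0 × 2268.0 = 474012 J
q5 (heat steam 100.0→108.1 °C): 209.0 × 2.01 × 8.1 = 3403 J
Total: 10958 + 70433 + 86526 + 474012 + 3403 = 645332 J = 645 kJ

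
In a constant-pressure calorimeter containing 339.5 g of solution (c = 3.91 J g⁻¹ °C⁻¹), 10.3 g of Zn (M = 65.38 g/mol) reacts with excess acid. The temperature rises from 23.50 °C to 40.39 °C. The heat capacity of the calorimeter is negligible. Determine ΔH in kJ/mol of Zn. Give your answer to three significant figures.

ΔH = -142 kJ/mol

|ΔT| = |40.39 − 23.50| = 16.89 °C
|q_surr| = (339.5 × 3.91) × 16.89 = 1327.445 × 16.89 = 22420 J
n(Zn) = 10.3 / 65.38 = 0.1575 mol
Temperature rose, so q_rxn = −|q_surr| = -22.42 kJ
ΔH = q_rxn / n = -142.3 kJ/mol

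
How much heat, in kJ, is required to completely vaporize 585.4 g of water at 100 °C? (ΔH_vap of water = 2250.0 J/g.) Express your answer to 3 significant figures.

q = 1320 kJ

q = m × ΔH_vap = 585.4 × 2250.0 = 1317000 J = 1320 kJ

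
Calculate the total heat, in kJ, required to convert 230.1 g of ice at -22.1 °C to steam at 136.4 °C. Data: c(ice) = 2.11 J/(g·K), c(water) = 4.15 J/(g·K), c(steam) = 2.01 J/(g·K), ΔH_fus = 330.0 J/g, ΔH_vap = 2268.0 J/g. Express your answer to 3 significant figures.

q = 721 kJ

q1 (heat ice -22.1→0.0 °C): 230.1 × 2.11 × 22.1 = 10730 J
q2 (melt at 0 °C): 230.1 × 330.0 = 75933 J
q3 (heat water 0.0→100.0 °C): 230.1 × 4.15 × 100.0 = 95492 J
q4 (vaporize at 100 °C): 230.1 × 2268.0 = 521867 J
q5 (heat steam 100.0→136.4 °C): 230.1 × 2.01 × 36.4 = 16835 J
Total: 10730 + 75933 + 95492 + 521867 + 16835 = 720857 J = 721 kJ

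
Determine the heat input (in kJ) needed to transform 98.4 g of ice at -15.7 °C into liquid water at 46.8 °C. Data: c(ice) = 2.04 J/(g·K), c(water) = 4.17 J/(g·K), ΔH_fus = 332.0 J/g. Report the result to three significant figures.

q1 (heat ice -15.7→0.0 °C): 98.4 × 2.04 × 15.7 = 3152 J
q2 (melt at 0 °C): 98.4 × 332.0 = 32669 J
q3 (heat water 0.0→46.8 °C): 98.4 × 4.17 × 46.8 = 19203 J
Total: 3152 + 32669 + 19203 = 55024 J = 55.0 kJ

q = 55.0 kJ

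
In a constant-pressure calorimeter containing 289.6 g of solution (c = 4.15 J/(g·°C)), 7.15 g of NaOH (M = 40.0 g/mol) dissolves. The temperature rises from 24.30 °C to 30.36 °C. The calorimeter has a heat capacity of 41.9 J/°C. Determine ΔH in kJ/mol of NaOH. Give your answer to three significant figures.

|ΔT| = |30.36 − 24.30| = 6.06 °C
|q_surr| = (289.6 × 4.15 + 41.9) × 6.06 = 1243.74 × 6.06 = 7537 J
n(NaOH) = 7.15 / 40.0 = 0.1788 mol
Temperature rose, so q_rxn = −|q_surr| = -7.537 kJ
ΔH = q_rxn / n = -42.15 kJ/mol

ΔH = -42.2 kJ/mol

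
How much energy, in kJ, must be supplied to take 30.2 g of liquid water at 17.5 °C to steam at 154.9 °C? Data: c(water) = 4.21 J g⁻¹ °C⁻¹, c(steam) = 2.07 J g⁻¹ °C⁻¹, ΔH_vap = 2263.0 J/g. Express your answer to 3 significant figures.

q1 (heat water 17.5→100.0 °C): 30.2 × 4.21 × 82.5 = 10489 J
q2 (vaporize at 100 °C): 30.2 × 2263.0 = 68343 J
q3 (heat steam 100.0→154.9 °C): 30.2 × 2.07 × 54.9 = 3432 J
Total: 10489 + 68343 + 3432 = 82264 J = 82.3 kJ

q = 82.3 kJ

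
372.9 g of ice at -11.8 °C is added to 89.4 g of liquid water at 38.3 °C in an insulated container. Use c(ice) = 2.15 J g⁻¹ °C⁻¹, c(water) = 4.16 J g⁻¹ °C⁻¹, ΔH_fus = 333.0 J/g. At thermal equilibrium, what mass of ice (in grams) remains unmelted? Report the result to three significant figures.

m_ice remaining = 359 g

Heat to warm all ice to 0 °C: 372.9×2.15×11.8 = 9460.5 J
Heat released by water cooling to 0 °C: 89.4×4.16×38.3 = 14244 J
14244 J < 9460.5 + 372.9×333.0 = 133636.2 J, so not all ice melts; final T = 0 °C.
Heat left for melting: 14244 − 9460.5 = 4783.5 J
Mass melted = 4783.5 / 333.0 = 14.36 g
Ice remaining = 372.9 − 14.36 = 358.54 g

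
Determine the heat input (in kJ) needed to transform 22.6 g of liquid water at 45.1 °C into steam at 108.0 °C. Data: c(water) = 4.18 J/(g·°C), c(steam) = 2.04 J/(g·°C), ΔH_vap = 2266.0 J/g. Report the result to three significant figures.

q = 56.8 kJ

q1 (heat water 45.1→100.0 °C): 22.6 × 4.18 × 54.9 = 5186 J
q2 (vaporize at 100 °C): 22.6 × 2266.0 = 51212 J
q3 (heat steam 100.0→108.0 °C): 22.6 × 2.04 × 8.0 = 369 J
Total: 5186 + 51212 + 369 = 56767 J = 56.8 kJ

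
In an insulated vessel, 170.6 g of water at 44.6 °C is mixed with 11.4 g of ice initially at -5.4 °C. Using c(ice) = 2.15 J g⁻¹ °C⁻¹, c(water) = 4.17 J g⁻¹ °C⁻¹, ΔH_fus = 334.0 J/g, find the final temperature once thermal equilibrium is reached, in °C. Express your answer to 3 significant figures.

T_f = 36.6 °C

Heat to bring ice to 0 °C and melt it: q₁ = 11.4×2.15×5.4 + 11.4×334.0 = 3940.0 J
Heat the water can supply cooling to 0 °C: 170.6×4.17×44.6 = 31728.5 J > q₁, so all ice melts.
Energy balance: 170.6×4.17×(44.6 − T) = 3940.0 + 11.4×4.17×(T − 0)
711.402(44.6 − T) = 3940.0 + 47.538 T
31728.5 − 3940.0 = 758.940 T
T = 27788.5 / 758.940 = 36.61 °C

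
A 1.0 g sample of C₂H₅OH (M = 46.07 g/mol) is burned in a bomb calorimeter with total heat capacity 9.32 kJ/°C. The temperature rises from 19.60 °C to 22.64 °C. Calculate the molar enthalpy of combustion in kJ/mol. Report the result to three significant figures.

ΔH = -1310 kJ/mol

ΔT = 22.64 − 19.60 = 3.04 °C
q_cal = C_cal × ΔT = 9.32 × 3.04 = 28.3328 kJ
n = 1.0 / 46.07 = 0.02171 mol
q_rxn = −q_cal = -28.3328 kJ
ΔH = -28.3328 / 0.02171 = -1305 kJ/mol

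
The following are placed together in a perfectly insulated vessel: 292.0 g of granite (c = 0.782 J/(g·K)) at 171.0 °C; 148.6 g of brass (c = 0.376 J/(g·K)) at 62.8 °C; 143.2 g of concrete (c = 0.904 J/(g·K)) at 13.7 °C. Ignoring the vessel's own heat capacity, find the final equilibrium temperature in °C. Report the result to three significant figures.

Σ mᵢcᵢ(T − Tᵢ) = 0  ⇒  T = Σ mᵢcᵢTᵢ / Σ mᵢcᵢ
Σ mᵢcᵢ = 292.0×0.782 + 148.6×0.376 + 143.2×0.904 = 413.6704
Σ mᵢcᵢTᵢ = 228.344×171.0 + 55.8736×62.8 + 129.4528×13.7 = 44329
T = 44329 / 413.6704 = 107.2 °C

T_f = 107 °C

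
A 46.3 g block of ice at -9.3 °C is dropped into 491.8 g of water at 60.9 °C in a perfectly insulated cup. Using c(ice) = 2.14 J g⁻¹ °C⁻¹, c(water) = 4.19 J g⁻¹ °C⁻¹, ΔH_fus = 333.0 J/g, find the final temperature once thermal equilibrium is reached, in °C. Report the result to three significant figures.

T_f = 48.4 °C

Heat to bring ice to 0 °C and melt it: q₁ = 46.3×2.14×9.3 + 46.3×333.0 = 16339 J
Heat the water can supply cooling to 0 °C: 491.8×4.19×60.9 = 125493 J > q₁, so all ice melts.
Energy balance: 491.8×4.19×(60.9 − T) = 16339 + 46.3×4.19×(T − 0)
2060.642(60.9 − T) = 16339 + 193.997 T
125493 − 16339 = 2254.639 T
T = 109154 / 2254.639 = 48.41 °C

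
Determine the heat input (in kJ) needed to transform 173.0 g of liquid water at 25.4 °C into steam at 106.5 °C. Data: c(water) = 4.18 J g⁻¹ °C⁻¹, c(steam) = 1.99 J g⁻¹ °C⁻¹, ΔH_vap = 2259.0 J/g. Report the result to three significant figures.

q = 447 kJ

q1 (heat water 25.4→100.0 °C): 173.0 × 4.18 × 74.6 = 53946 J
q2 (vaporize at 100 °C): 173.0 × 2259.0 = 390807 J
q3 (heat steam 100.0→106.5 °C): 173.0 × 1.99 × 6.5 = 2238 J
Total: 53946 + 390807 + 2238 = 446991 J = 447 kJ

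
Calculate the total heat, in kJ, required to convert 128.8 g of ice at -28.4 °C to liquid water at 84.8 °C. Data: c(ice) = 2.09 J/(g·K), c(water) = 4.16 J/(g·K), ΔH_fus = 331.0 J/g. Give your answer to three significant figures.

q1 (heat ice -28.4→0.0 °C): 128.8 × 2.09 × 28.4 = 7645 J
q2 (melt at 0 °C): 128.8 × 331.0 = 42633 J
q3 (heat water 0.0→84.8 °C): 128.8 × 4.16 × 84.8 = 45437 J
Total: 7645 + 42633 + 45437 = 95715 J = 95.7 kJ

q = 95.7 kJ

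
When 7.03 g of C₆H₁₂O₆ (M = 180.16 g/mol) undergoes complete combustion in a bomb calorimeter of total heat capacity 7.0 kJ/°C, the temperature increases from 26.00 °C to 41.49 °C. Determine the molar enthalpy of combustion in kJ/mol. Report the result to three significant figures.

ΔH = -2780 kJ/mol

ΔT = 41.49 − 26.00 = 15.49 °C
q_cal = C_cal × ΔT = 7.0 × 15.49 = 108.43 kJ
n = 7.03 / 180.16 = 0.03902 mol
q_rxn = −q_cal = -108.43 kJ
ΔH = -108.43 / 0.03902 = -2779 kJ/mol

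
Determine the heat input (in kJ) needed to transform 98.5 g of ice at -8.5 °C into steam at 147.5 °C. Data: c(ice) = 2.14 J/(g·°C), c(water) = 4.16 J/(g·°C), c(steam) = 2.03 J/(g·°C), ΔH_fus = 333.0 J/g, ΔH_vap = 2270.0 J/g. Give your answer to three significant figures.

q = 309 kJ

q1 (heat ice -8.5→0.0 °C): 98.5 × 2.14 × 8.5 = 1792 J
q2 (melt at 0 °C): 98.5 × 333.0 = 32801 J
q3 (heat water 0.0→100.0 °C): 98.5 × 4.16 × 100.0 = 40976 J
q4 (vaporize at 100 °C): 98.5 × 2270.0 = 223595 J
q5 (heat steam 100.0→147.5 °C): 98.5 × 2.03 × 47.5 = 9498 J
Total: 1792 + 32801 + 40976 + 223595 + 9498 = 308662 J = 309 kJ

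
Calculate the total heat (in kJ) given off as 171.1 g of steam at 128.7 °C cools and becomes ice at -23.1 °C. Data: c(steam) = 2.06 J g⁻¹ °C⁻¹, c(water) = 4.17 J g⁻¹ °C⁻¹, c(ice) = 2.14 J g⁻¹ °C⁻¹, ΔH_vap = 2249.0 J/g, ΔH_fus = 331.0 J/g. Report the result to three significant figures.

q1 (cool steam 128.7→100 °C): 171.1 × 2.06 × 28.7 = 10116 J
q2 (condense at 100 °C): 171.1 × 2249.0 = 384804 J
q3 (cool water 100→0 °C): 171.1 × 4.17 × 100.0 = 71349 J
q4 (freeze at 0 °C): 171.1 × 331.0 = 56634 J
q5 (cool ice 0→-23.1 °C): 171.1 × 2.14 × 23.1 = 8458 J
Total: 10116 + 384804 + 71349 + 56634 + 8458 = 531361 J = 531 kJ

q = 531 kJ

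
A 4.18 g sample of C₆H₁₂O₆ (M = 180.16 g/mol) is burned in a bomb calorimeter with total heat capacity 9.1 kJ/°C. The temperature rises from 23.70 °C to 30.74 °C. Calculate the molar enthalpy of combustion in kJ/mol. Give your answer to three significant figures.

ΔH = -2760 kJ/mol

ΔT = 30.74 − 23.70 = 7.04 °C
q_cal = C_cal × ΔT = 9.1 × 7.04 = 64.064 kJ
n = 4.18 / 180.16 = 0.02320 mol
q_rxn = −q_cal = -64.064 kJ
ΔH = -64.064 / 0.02320 = -2761 kJ/mol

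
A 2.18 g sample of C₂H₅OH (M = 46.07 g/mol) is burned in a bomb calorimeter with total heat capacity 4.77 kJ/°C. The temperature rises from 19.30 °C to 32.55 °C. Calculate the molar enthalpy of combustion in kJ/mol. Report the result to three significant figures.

ΔT = 32.55 − 19.30 = 13.25 °C
q_cal = C_cal × ΔT = 4.77 × 13.25 = 63.2025 kJ
n = 2.18 / 46.07 = 0.04732 mol
q_rxn = −q_cal = -63.2025 kJ
ΔH = -63.2025 / 0.04732 = -1336 kJ/mol

ΔH = -1340 kJ/mol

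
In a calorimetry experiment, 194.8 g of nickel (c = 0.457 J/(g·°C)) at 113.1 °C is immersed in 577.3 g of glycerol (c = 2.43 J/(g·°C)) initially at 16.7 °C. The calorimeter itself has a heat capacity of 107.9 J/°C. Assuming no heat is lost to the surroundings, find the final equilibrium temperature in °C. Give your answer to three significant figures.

T_f = 22.1 °C

Heat lost by nickel = heat gained by glycerol + calorimeter.
(194.8)(0.457)(113.1 − T) = [(577.3)(2.43) + 107.9](T − 16.7)
89.0236 (113.1 − T) = 1510.739 (T − 16.7)
10069 − 89.0236 T = 1510.739 T − 25229
35298 = 1599.7626 T
T = 22.06 °C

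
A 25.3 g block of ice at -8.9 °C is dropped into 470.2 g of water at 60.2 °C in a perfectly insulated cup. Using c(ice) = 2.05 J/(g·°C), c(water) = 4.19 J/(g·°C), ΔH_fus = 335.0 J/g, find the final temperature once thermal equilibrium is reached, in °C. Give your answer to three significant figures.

Heat to bring ice to 0 °C and melt it: q₁ = 25.3×2.05×8.9 + 25.3×335.0 = 8937.1 J
Heat the water can supply cooling to 0 °C: 470.2×4.19×60.2 = 118602 J > q₁, so all ice melts.
Energy balance: 470.2×4.19×(60.2 − T) = 8937.1 + 25.3×4.19×(T − 0)
1970.138(60.2 − T) = 8937.1 + 106.007 T
118602 − 8937.1 = 2076.145 T
T = 109664.9 / 2076.145 = 52.82 °C

T_f = 52.8 °C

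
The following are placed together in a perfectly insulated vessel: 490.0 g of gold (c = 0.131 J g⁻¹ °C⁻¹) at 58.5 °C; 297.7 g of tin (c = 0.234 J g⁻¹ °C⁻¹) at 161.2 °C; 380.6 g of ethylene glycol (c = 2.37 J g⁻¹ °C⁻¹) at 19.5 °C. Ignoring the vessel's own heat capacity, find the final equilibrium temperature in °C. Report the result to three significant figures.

T_f = 31.4 °C

Σ mᵢcᵢ(T − Tᵢ) = 0  ⇒  T = Σ mᵢcᵢTᵢ / Σ mᵢcᵢ
Σ mᵢcᵢ = 490.0×0.131 + 297.7×0.234 + 380.6×2.37 = 1035.8738
Σ mᵢcᵢTᵢ = 64.19×58.5 + 69.6618×161.2 + 902.022×19.5 = 32574
T = 32574 / 1035.8738 = 31.446 °C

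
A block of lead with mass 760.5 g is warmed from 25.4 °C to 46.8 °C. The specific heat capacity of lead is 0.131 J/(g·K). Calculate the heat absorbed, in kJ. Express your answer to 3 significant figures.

q = m c ΔT = 760.5 × 0.131 × (46.8 − 25.4)
q = 760.5 × 0.131 × 21.4 = 2132 J = 2.13 kJ

q = 2.13 kJ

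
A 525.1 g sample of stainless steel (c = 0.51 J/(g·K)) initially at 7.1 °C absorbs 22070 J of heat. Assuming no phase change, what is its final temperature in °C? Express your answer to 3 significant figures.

T_f = 89.5 °C

ΔT = q / (m c) = 22070 / (525.1 × 0.51) = 82.41 °C
T_f = 7.1 + 82.41 = 89.51 °C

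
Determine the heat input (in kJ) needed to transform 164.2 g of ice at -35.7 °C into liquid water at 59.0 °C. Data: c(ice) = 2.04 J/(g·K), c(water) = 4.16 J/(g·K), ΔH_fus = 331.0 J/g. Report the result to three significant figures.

q1 (heat ice -35.7→0.0 °C): 164.2 × 2.04 × 35.7 = 11958 J
q2 (melt at 0 °C): 164.2 × 331.0 = 54350 J
q3 (heat water 0.0→59.0 °C): 164.2 × 4.16 × 59.0 = 40301 J
Total: 11958 + 54350 + 40301 = 106609 J = 107 kJ

q = 107 kJ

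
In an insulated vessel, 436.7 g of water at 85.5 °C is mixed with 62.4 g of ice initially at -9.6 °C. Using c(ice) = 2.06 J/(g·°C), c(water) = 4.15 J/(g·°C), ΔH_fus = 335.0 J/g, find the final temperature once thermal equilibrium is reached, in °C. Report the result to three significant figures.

T_f = 64.1 °C

Heat to bring ice to 0 °C and melt it: q₁ = 62.4×2.06×9.6 + 62.4×335.0 = 22138 J
Heat the water can supply cooling to 0 °C: 436.7×4.15×85.5 = 154952 J > q₁, so all ice melts.
Energy balance: 436.7×4.15×(85.5 − T) = 22138 + 62.4×4.15×(T − 0)
1812.305(85.5 − T) = 22138 + 258.96 T
154952 − 22138 = 2071.265 T
T = 132814 / 2071.265 = 64.12 °C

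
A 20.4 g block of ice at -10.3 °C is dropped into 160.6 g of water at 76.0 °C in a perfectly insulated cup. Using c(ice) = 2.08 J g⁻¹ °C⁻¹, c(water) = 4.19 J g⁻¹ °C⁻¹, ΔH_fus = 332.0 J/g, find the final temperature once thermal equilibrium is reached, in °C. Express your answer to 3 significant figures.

T_f = 57.9 °C

Heat to bring ice to 0 °C and melt it: q₁ = 20.4×2.08×10.3 + 20.4×332.0 = 7209.8 J
Heat the water can supply cooling to 0 °C: 160.6×4.19×76.0 = 51141.5 J > q₁, so all ice melts.
Energy balance: 160.6×4.19×(76.0 − T) = 7209.8 + 20.4×4.19×(T − 0)
672.914(76.0 − T) = 7209.8 + 85.476 T
51141.5 − 7209.8 = 758.390 T
T = 43931.7 / 758.390 = 57.93 °C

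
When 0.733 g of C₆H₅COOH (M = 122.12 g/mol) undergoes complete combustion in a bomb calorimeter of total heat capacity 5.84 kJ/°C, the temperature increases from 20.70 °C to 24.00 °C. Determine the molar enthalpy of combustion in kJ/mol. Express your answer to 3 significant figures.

ΔT = 24.00 − 20.70 = 3.30 °C
q_cal = C_cal × ΔT = 5.84 × 3.30 = 19.272 kJ
n = 0.733 / 122.12 = 0.006002 mol
q_rxn = −q_cal = -19.272 kJ
ΔH = -19.272 / 0.006002 = -3211 kJ/mol

ΔH = -3210 kJ/mol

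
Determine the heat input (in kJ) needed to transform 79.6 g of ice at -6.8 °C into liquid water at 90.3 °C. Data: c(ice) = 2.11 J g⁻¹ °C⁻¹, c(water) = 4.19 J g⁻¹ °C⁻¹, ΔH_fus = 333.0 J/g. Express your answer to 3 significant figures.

q1 (heat ice -6.8→0.0 °C): 79.6 × 2.11 × 6.8 = 1142 J
q2 (melt at 0 °C): 79.6 × 333.0 = 26507 J
q3 (heat water 0.0→90.3 °C): 79.6 × 4.19 × 90.3 = 30117 J
Total: 1142 + 26507 + 30117 = 57766 J = 57.8 kJ

q = 57.8 kJ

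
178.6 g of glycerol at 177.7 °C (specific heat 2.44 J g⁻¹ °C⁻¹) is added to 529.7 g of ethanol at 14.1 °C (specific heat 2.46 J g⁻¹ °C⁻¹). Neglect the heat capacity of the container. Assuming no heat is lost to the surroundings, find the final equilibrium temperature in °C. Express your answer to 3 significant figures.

T_f = 55.1 °C

Heat lost by glycerol = heat gained by ethanol.
(178.6)(2.44)(177.7 − T) = (529.7)(2.46)(T − 14.1)
435.784 (177.7 − T) = 1303.062 (T − 14.1)
77439 − 435.784 T = 1303.062 T − 18373
95812 = 1738.846 T
T = 55.10 °C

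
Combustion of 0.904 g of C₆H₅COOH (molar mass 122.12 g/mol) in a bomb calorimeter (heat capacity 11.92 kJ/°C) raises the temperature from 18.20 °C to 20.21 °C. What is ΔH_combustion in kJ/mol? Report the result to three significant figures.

ΔH = -3240 kJ/mol

ΔT = 20.21 − 18.20 = 2.01 °C
q_cal = C_cal × ΔT = 11.92 × 2.01 = 23.9592 kJ
n = 0.904 / 122.12 = 0.007403 mol
q_rxn = −q_cal = -23.9592 kJ
ΔH = -23.9592 / 0.007403 = -3236 kJ/mol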